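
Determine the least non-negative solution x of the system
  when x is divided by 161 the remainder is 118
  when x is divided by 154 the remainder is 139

gcd(161, 154) = 7 and 7 | (139 − 118), so the pair is consistent; merging gives x ≡ 601 (mod 3542), where 3542 = lcm(161, 154).
The solution is unique modulo lcm(161, 154) = 3542.

601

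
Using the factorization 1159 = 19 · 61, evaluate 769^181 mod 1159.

769

Mod 19: 769 ≡ 9; by Fermat, exponent reduces to 181 mod 18 = 1; 9^1 ≡ 9 (mod 19).
Mod 61: 769 ≡ 37; by Fermat, exponent reduces to 181 mod 60 = 1; 37^1 ≡ 37 (mod 61).
Combine by CRT: x ≡ 9 (mod 19), x ≡ 37 (mod 61) ⇒ x ≡ 769 (mod 1159).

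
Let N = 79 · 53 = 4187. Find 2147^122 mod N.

4037

Mod 79: 2147 ≡ 14; by Fermat, exponent reduces to 122 mod 78 = 44; 14^44 ≡ 8 (mod 79).
Mod 53: 2147 ≡ 27; by Fermat, exponent reduces to 122 mod 52 = 18; 27^18 ≡ 9 (mod 53).
Combine by CRT: x ≡ 8 (mod 79), x ≡ 9 (mod 53) ⇒ x ≡ 4037 (mod 4187).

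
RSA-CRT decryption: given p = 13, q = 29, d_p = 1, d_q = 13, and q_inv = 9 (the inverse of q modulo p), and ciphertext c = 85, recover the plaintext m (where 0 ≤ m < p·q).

m₁ = c^(d_p) mod p: c ≡ 7 (mod 13), and 7^1 mod 13 = 7.
m₂ = c^(d_q) mod q: c ≡ 27 (mod 29), and 27^13 mod 29 = 15.
h = q_inv·(m₁ − m₂) mod p = 9·(7 − 15) mod 13 = 6.
m = m₂ + h·q = 15 + 6·29 = 189.

189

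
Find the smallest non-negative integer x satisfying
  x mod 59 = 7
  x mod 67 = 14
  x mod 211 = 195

85439

The moduli are pairwise coprime; N = 59·67·211 = 834083.
N/59 = 14137; 14137 ≡ 36 (mod 59); 36·41 ≡ 1, so inverse 41.
N/67 = 12449; 12449 ≡ 54 (mod 67); 54·36 ≡ 1, so inverse 36.
N/211 = 3953; 3953 ≡ 155 (mod 211); 155·162 ≡ 1, so inverse 162.
x ≡ 7·14137·41 + 14·12449·36 + 195·3953·162 = 135206885.
135206885 mod 834083 = 85439.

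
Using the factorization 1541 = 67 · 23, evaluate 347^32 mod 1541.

Mod 67: 347 ≡ 12; 12^32 ≡ 39 (mod 67).
Mod 23: 347 ≡ 2; by Fermat, exponent reduces to 32 mod 22 = 10; 2^10 ≡ 12 (mod 23).
Combine by CRT: x ≡ 39 (mod 67), x ≡ 12 (mod 23) ⇒ x ≡ 173 (mod 1541).

173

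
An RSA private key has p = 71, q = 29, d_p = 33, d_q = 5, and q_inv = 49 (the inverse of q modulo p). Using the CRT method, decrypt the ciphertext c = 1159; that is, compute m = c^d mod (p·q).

m₁ = c^(d_p) mod p: c ≡ 23 (mod 71), and 23^33 mod 71 = 51.
m₂ = c^(d_q) mod q: c ≡ 28 (mod 29), and 28^5 mod 29 = 28.
h = q_inv·(m₁ − m₂) mod p = 49·(51 − 28) mod 71 = 62.
m = m₂ + h·q = 28 + 62·29 = 1826.

1826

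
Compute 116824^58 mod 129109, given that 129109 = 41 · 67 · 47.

Mod 41: 116824 ≡ 15; by Fermat, exponent reduces to 58 mod 40 = 18; 15^18 ≡ 2 (mod 41).
Mod 67: 116824 ≡ 43; 43^58 ≡ 22 (mod 67).
Mod 47: 116824 ≡ 29; by Fermat, exponent reduces to 58 mod 46 = 12; 29^12 ≡ 21 (mod 47).
Combine by CRT: x ≡ 2 (mod 41), x ≡ 22 (mod 67), x ≡ 21 (mod 47) ⇒ x ≡ 47726 (mod 129109).

47726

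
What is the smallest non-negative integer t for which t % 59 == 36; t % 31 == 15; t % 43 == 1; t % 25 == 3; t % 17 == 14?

11067728

From t ≡ 36 (mod 59) write t = 36 + 59s. Substituting into t ≡ 15 (mod 31) gives 59s ≡ 10 (mod 31), and since 28⁻¹ ≡ 10 (mod 31), s ≡ 7. Hence t ≡ 36 + 59·7 = 449 (mod 1829).
From t ≡ 449 (mod 1829) write t = 449 + 1829s. Substituting into t ≡ 1 (mod 43) gives 1829s ≡ 25 (mod 43), and since 23⁻¹ ≡ 15 (mod 43), s ≡ 31. Hence t ≡ 449 + 1829·31 = 57148 (mod 78647).
From t ≡ 57148 (mod 78647) write t = 57148 + 78647s. Substituting into t ≡ 3 (mod 25) gives 78647s ≡ 5 (mod 25), and since 22⁻¹ ≡ 8 (mod 25), s ≡ 15. Hence t ≡ 57148 + 78647·15 = 1236853 (mod 1966175).
From t ≡ 1236853 (mod 1966175) write t = 1236853 + 1966175s. Substituting into t ≡ 14 (mod 17) gives 1966175s ≡ 13 (mod 17), and since 6⁻¹ ≡ 3 (mod 17), s ≡ 5. Hence t ≡ 1236853 + 1966175·5 = 11067728 (mod 33424975).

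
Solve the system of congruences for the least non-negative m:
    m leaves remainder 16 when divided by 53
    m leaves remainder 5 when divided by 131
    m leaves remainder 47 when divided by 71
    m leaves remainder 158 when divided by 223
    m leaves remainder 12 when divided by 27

From m ≡ 16 (mod 53) write m = 16 + 53t. Substituting into m ≡ 5 (mod 131) gives 53t ≡ 120 (mod 131), and since 53⁻¹ ≡ 89 (mod 131), t ≡ 69. Hence m ≡ 16 + 53·69 = 3673 (mod 6943).
From m ≡ 3673 (mod 6943) write m = 3673 + 6943t. Substituting into m ≡ 47 (mod 71) gives 6943t ≡ 66 (mod 71), and since 56⁻¹ ≡ 52 (mod 71), t ≡ 24. Hence m ≡ 3673 + 6943·24 = 170305 (mod 492953).
From m ≡ 170305 (mod 492953) write m = 170305 + 492953t. Substituting into m ≡ 158 (mod 223) gives 492953t ≡ 2 (mod 223), and since 123⁻¹ ≡ 194 (mod 223), t ≡ 165. Hence m ≡ 170305 + 492953·165 = 81507550 (mod 109928519).
From m ≡ 81507550 (mod 109928519) write m = 81507550 + 109928519t. Substituting into m ≡ 12 (mod 27) gives 109928519t ≡ 8 (mod 27), and since 17⁻¹ ≡ 8 (mod 27), t ≡ 10. Hence m ≡ 81507550 + 109928519·10 = 1180792740 (mod 2968070013).

1180792740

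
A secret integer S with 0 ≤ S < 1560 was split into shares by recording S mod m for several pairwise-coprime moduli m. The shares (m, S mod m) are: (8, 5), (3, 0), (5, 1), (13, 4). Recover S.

381

Combine the congruences pairwise.
From S ≡ 5 (mod 8) write S = 5 + 8t. Substituting into S ≡ 0 (mod 3) gives 8t ≡ 1 (mod 3), and since 2⁻¹ ≡ 2 (mod 3), t ≡ 2. Hence S ≡ 5 + 8·2 = 21 (mod 24).
From S ≡ 21 (mod 24) write S = 21 + 24t. Substituting into S ≡ 1 (mod 5) gives 24t ≡ 0 (mod 5), and since 4⁻¹ ≡ 4 (mod 5), t ≡ 0. Hence S ≡ 21 + 24·0 = 21 (mod 120).
From S ≡ 21 (mod 120) write S = 21 + 120t. Substituting into S ≡ 4 (mod 13) gives 120t ≡ 9 (mod 13), and since 3⁻¹ ≡ 9 (mod 13), t ≡ 3. Hence S ≡ 21 + 120·3 = 381 (mod 1560).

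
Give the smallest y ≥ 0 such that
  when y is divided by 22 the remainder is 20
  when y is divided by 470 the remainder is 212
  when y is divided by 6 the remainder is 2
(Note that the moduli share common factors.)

gcd(22, 470) = 2 and 2 | (212 − 20), so the pair is consistent; merging gives y ≡ 4442 (mod 5170), where 5170 = lcm(22, 470).
gcd(5170, 6) = 2 and 2 | (2 − 4442), so the pair is consistent; merging gives y ≡ 4442 (mod 15510), where 15510 = lcm(5170, 6).
The solution is unique modulo lcm(22, 470, 6) = 15510.

4442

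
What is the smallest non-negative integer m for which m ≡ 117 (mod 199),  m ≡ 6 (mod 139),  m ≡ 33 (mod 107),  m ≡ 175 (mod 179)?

Combine the congruences pairwise.
From m ≡ 117 (mod 199) write m = 117 + 199t. Substituting into m ≡ 6 (mod 139) gives 199t ≡ 28 (mod 139), and since 60⁻¹ ≡ 95 (mod 139), t ≡ 19. Hence m ≡ 117 + 199·19 = 3898 (mod 27661).
From m ≡ 3898 (mod 27661) write m = 3898 + 27661t. Substituting into m ≡ 33 (mod 107) gives 27661t ≡ 94 (mod 107), and since 55⁻¹ ≡ 72 (mod 107), t ≡ 27. Hence m ≡ 3898 + 27661·27 = 750745 (mod 2959727).
From m ≡ 750745 (mod 2959727) write m = 750745 + 2959727t. Substituting into m ≡ 175 (mod 179) gives 2959727t ≡ 156 (mod 179), and since 141⁻¹ ≡ 146 (mod 179), t ≡ 43. Hence m ≡ 750745 + 2959727·43 = 128019006 (mod 529791133).

128019006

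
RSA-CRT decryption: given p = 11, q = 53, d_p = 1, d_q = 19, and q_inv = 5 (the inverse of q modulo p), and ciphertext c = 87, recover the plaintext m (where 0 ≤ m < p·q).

m₁ = c^(d_p) mod p: c ≡ 10 (mod 11), and 10^1 mod 11 = 10.
m₂ = c^(d_q) mod q: c ≡ 34 (mod 53), and 34^19 mod 53 = 2.
h = q_inv·(m₁ − m₂) mod p = 5·(10 − 2) mod 11 = 7.
m = m₂ + h·q = 2 + 7·53 = 373.

373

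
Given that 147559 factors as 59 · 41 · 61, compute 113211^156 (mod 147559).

29899

Mod 59: 113211 ≡ 49; by Fermat, exponent reduces to 156 mod 58 = 40; 49^40 ≡ 45 (mod 59).
Mod 41: 113211 ≡ 10; by Fermat, exponent reduces to 156 mod 40 = 36; 10^36 ≡ 10 (mod 41).
Mod 61: 113211 ≡ 56; by Fermat, exponent reduces to 156 mod 60 = 36; 56^36 ≡ 9 (mod 61).
Combine by CRT: x ≡ 45 (mod 59), x ≡ 10 (mod 41), x ≡ 9 (mod 61) ⇒ x ≡ 29899 (mod 147559).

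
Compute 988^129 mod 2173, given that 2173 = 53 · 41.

2081

Mod 53: 988 ≡ 34; by Fermat, exponent reduces to 129 mod 52 = 25; 34^25 ≡ 14 (mod 53).
Mod 41: 988 ≡ 4; by Fermat, exponent reduces to 129 mod 40 = 9; 4^9 ≡ 31 (mod 41).
Combine by CRT: x ≡ 14 (mod 53), x ≡ 31 (mod 41) ⇒ x ≡ 2081 (mod 2173).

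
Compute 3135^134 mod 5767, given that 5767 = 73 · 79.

Mod 73: 3135 ≡ 69; by Fermat, exponent reduces to 134 mod 72 = 62; 69^62 ≡ 55 (mod 73).
Mod 79: 3135 ≡ 54; by Fermat, exponent reduces to 134 mod 78 = 56; 54^56 ≡ 9 (mod 79).
Combine by CRT: x ≡ 55 (mod 73), x ≡ 9 (mod 79) ⇒ x ≡ 2537 (mod 5767).

2537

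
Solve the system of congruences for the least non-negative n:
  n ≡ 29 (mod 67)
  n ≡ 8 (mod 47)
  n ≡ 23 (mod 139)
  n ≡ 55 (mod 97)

1996897

The moduli are pairwise coprime; M = 67·47·139·97 = 42457967.
M/67 = 633701; 633701 ≡ 15 (mod 67); 15·9 ≡ 1, so inverse 9.
M/47 = 903361; 903361 ≡ 21 (mod 47); 21·9 ≡ 1, so inverse 9.
M/139 = 305453; 305453 ≡ 70 (mod 139); 70·2 ≡ 1, so inverse 2.
M/97 = 437711; 437711 ≡ 47 (mod 97); 47·64 ≡ 1, so inverse 64.
n ≡ 29·633701·9 + 8·903361·9 + 23·305453·2 + 55·437711·64 = 1785231511.
1785231511 mod 42457967 = 1996897.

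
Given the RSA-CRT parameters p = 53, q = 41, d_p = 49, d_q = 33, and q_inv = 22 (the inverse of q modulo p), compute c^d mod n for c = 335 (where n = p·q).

m₁ = c^(d_p) mod p: c ≡ 17 (mod 53), and 17^49 mod 53 = 43.
m₂ = c^(d_q) mod q: c ≡ 7 (mod 41), and 7^33 mod 41 = 29.
h = q_inv·(m₁ − m₂) mod p = 22·(43 − 29) mod 53 = 43.
m = m₂ + h·q = 29 + 43·41 = 1792.

1792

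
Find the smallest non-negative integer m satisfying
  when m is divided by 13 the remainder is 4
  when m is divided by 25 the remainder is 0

225

From m ≡ 4 (mod 13) write m = 4 + 13t. Substituting into m ≡ 0 (mod 25) gives 13t ≡ 21 (mod 25), and since 13⁻¹ ≡ 2 (mod 25), t ≡ 17. Hence m ≡ 4 + 13·17 = 225 (mod 325).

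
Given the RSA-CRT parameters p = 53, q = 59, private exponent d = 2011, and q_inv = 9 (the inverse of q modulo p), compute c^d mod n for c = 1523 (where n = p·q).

d_p = d mod (p−1) = 2011 mod 52 = 35; d_q = d mod (q−1) = 39.
m₁ = c^(d_p) mod p: c ≡ 39 (mod 53), and 39^35 mod 53 = 21.
m₂ = c^(d_q) mod q: c ≡ 48 (mod 59), and 48^39 mod 59 = 7.
h = q_inv·(m₁ − m₂) mod p = 9·(21 − 7) mod 53 = 20.
m = m₂ + h·q = 7 + 20·59 = 1187.

1187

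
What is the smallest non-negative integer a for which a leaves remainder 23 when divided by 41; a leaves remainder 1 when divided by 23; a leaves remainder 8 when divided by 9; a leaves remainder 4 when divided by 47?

351188

The moduli are pairwise coprime; N = 41·23·9·47 = 398889.
N/41 = 9729; 9729 ≡ 12 (mod 41); 12·24 ≡ 1, so inverse 24.
N/23 = 17343; 17343 ≡ 1 (mod 23), inverse 1.
N/9 = 44321; 44321 ≡ 5 (mod 9); 5·2 ≡ 1, so inverse 2.
N/47 = 8487; 8487 ≡ 27 (mod 47); 27·7 ≡ 1, so inverse 7.
a ≡ 23·9729·24 + 1·17343·1 + 8·44321·2 + 4·8487·7 = 6334523.
6334523 mod 398889 = 351188.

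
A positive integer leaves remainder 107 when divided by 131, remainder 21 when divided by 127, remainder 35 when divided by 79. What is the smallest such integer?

521356

The moduli are pairwise coprime; N = 131·127·79 = 1314323.
N/131 = 10033; 10033 ≡ 77 (mod 131); 77·114 ≡ 1, so inverse 114.
N/127 = 10349; 10349 ≡ 62 (mod 127); 62·84 ≡ 1, so inverse 84.
N/79 = 16637; 16637 ≡ 47 (mod 79); 47·37 ≡ 1, so inverse 37.
k ≡ 107·10033·114 + 21·10349·84 + 35·16637·37 = 162183085.
162183085 mod 1314323 = 521356.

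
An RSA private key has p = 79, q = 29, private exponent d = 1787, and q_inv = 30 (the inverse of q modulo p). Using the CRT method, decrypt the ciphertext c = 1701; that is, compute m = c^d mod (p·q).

163

d_p = d mod (p−1) = 1787 mod 78 = 71; d_q = d mod (q−1) = 23.
m₁ = c^(d_p) mod p: c ≡ 42 (mod 79), and 42^71 mod 79 = 5.
m₂ = c^(d_q) mod q: c ≡ 19 (mod 29), and 19^23 mod 29 = 18.
h = q_inv·(m₁ − m₂) mod p = 30·(5 − 18) mod 79 = 5.
m = m₂ + h·q = 18 + 5·29 = 163.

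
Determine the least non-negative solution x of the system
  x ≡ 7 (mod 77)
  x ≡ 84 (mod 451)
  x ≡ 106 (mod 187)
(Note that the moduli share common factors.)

Combine the congruences pairwise.
gcd(77, 451) = 11 and 11 | (84 − 7), so the pair is consistent; merging gives x ≡ 84 (mod 3157), where 3157 = lcm(77, 451).
gcd(3157, 187) = 11 and 11 | (106 − 84), so the pair is consistent; merging gives x ≡ 50596 (mod 53669), where 53669 = lcm(3157, 187).
The solution is unique modulo lcm(77, 451, 187) = 53669.

50596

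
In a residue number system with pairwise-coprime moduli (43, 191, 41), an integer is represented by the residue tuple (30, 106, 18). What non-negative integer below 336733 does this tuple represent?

From x ≡ 30 (mod 43) write x = 30 + 43t. Substituting into x ≡ 106 (mod 191) gives 43t ≡ 76 (mod 191), and since 43⁻¹ ≡ 40 (mod 191), t ≡ 175. Hence x ≡ 30 + 43·175 = 7555 (mod 8213).
From x ≡ 7555 (mod 8213) write x = 7555 + 8213t. Substituting into x ≡ 18 (mod 41) gives 8213t ≡ 7 (mod 41), and since 13⁻¹ ≡ 19 (mod 41), t ≡ 10. Hence x ≡ 7555 + 8213·10 = 89685 (mod 336733).

89685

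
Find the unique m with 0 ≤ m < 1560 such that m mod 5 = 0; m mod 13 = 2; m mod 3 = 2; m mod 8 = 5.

The moduli are pairwise coprime; N = 5·13·3·8 = 1560.
N/5 = 312; 312 ≡ 2 (mod 5); 2·3 ≡ 1, so inverse 3.
N/13 = 120; 120 ≡ 3 (mod 13); 3·9 ≡ 1, so inverse 9.
N/3 = 520; 520 ≡ 1 (mod 3), inverse 1.
N/8 = 195; 195 ≡ 3 (mod 8); 3·3 ≡ 1, so inverse 3.
m ≡ 0·312·3 + 2·120·9 + 2·520·1 + 5·195·3 = 6125.
6125 mod 1560 = 1445.

1445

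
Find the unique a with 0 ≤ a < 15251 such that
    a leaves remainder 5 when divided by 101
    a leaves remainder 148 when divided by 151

12832

Combine the congruences pairwise.
From a ≡ 5 (mod 101) write a = 5 + 101t. Substituting into a ≡ 148 (mod 151) gives 101t ≡ 143 (mod 151), and since 101⁻¹ ≡ 3 (mod 151), t ≡ 127. Hence a ≡ 5 + 101·127 = 12832 (mod 15251).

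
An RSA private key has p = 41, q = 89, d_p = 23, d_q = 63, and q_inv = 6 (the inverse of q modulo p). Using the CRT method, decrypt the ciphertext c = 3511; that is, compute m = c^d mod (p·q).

m₁ = c^(d_p) mod p: c ≡ 26 (mod 41), and 26^23 mod 41 = 13.
m₂ = c^(d_q) mod q: c ≡ 40 (mod 89), and 40^63 mod 89 = 79.
h = q_inv·(m₁ − m₂) mod p = 6·(13 − 79) mod 41 = 14.
m = m₂ + h·q = 79 + 14·89 = 1325.

1325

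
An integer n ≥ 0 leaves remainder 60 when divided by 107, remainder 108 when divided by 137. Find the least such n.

From n ≡ 60 (mod 107) write n = 60 + 107t. Substituting into n ≡ 108 (mod 137) gives 107t ≡ 48 (mod 137), and since 107⁻¹ ≡ 105 (mod 137), t ≡ 108. Hence n ≡ 60 + 107·108 = 11616 (mod 14659).

11616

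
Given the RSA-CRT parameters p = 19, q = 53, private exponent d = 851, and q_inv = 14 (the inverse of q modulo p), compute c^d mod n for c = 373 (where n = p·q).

65

d_p = d mod (p−1) = 851 mod 18 = 5; d_q = d mod (q−1) = 19.
m₁ = c^(d_p) mod p: c ≡ 12 (mod 19), and 12^5 mod 19 = 8.
m₂ = c^(d_q) mod q: c ≡ 2 (mod 53), and 2^19 mod 53 = 12.
h = q_inv·(m₁ − m₂) mod p = 14·(8 − 12) mod 19 = 1.
m = m₂ + h·q = 12 + 1·53 = 65.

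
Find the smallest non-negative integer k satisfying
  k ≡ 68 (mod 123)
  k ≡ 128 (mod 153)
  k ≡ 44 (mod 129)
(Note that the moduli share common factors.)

gcd(123, 153) = 3 and 3 | (128 − 68), so the pair is consistent; merging gives k ≡ 6095 (mod 6273), where 6273 = lcm(123, 153).
gcd(6273, 129) = 3 and 3 | (44 − 6095), so the pair is consistent; merging gives k ≡ 206831 (mod 269739), where 269739 = lcm(6273, 129).
The solution is unique modulo lcm(123, 153, 129) = 269739.

206831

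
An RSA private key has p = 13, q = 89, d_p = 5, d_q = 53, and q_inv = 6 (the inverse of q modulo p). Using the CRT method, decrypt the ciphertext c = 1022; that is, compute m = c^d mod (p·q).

1035

m₁ = c^(d_p) mod p: c ≡ 8 (mod 13), and 8^5 mod 13 = 8.
m₂ = c^(d_q) mod q: c ≡ 43 (mod 89), and 43^53 mod 89 = 56.
h = q_inv·(m₁ − m₂) mod p = 6·(8 − 56) mod 13 = 11.
m = m₂ + h·q = 56 + 11·89 = 1035.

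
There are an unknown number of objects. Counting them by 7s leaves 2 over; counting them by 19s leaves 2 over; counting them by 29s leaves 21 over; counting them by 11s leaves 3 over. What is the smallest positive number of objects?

26469

From N ≡ 2 (mod 7) write N = 2 + 7t. Substituting into N ≡ 2 (mod 19) gives 7t ≡ 0 (mod 19), and since 7⁻¹ ≡ 11 (mod 19), t ≡ 0. Hence N ≡ 2 + 7·0 = 2 (mod 133).
From N ≡ 2 (mod 133) write N = 2 + 133t. Substituting into N ≡ 21 (mod 29) gives 133t ≡ 19 (mod 29), and since 17⁻¹ ≡ 12 (mod 29), t ≡ 25. Hence N ≡ 2 + 133·25 = 3327 (mod 3857).
From N ≡ 3327 (mod 3857) write N = 3327 + 3857t. Substituting into N ≡ 3 (mod 11) gives 3857t ≡ 9 (mod 11), and since 7⁻¹ ≡ 8 (mod 11), t ≡ 6. Hence N ≡ 3327 + 3857·6 = 26469 (mod 42427).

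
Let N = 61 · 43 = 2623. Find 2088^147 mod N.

1463

Mod 61: 2088 ≡ 14; by Fermat, exponent reduces to 147 mod 60 = 27; 14^27 ≡ 60 (mod 61).
Mod 43: 2088 ≡ 24; by Fermat, exponent reduces to 147 mod 42 = 21; 24^21 ≡ 1 (mod 43).
Combine by CRT: x ≡ 60 (mod 61), x ≡ 1 (mod 43) ⇒ x ≡ 1463 (mod 2623).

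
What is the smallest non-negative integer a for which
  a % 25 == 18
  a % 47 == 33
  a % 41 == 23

44918

From a ≡ 18 (mod 25) write a = 18 + 25t. Substituting into a ≡ 33 (mod 47) gives 25t ≡ 15 (mod 47), and since 25⁻¹ ≡ 32 (mod 47), t ≡ 10. Hence a ≡ 18 + 25·10 = 268 (mod 1175).
From a ≡ 268 (mod 1175) write a = 268 + 1175t. Substituting into a ≡ 23 (mod 41) gives 1175t ≡ 1 (mod 41), and since 27⁻¹ ≡ 38 (mod 41), t ≡ 38. Hence a ≡ 268 + 1175·38 = 44918 (mod 48175).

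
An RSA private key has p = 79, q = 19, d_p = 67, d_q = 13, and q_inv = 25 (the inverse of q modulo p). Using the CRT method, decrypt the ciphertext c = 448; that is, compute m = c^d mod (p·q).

m₁ = c^(d_p) mod p: c ≡ 53 (mod 79), and 53^67 mod 79 = 29.
m₂ = c^(d_q) mod q: c ≡ 11 (mod 19), and 11^13 mod 19 = 11.
h = q_inv·(m₁ − m₂) mod p = 25·(29 − 11) mod 79 = 55.
m = m₂ + h·q = 11 + 55·19 = 1056.

1056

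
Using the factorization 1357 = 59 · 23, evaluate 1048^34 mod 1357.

197

Mod 59: 1048 ≡ 45; 45^34 ≡ 20 (mod 59).
Mod 23: 1048 ≡ 13; by Fermat, exponent reduces to 34 mod 22 = 12; 13^12 ≡ 13 (mod 23).
Combine by CRT: x ≡ 20 (mod 59), x ≡ 13 (mod 23) ⇒ x ≡ 197 (mod 1357).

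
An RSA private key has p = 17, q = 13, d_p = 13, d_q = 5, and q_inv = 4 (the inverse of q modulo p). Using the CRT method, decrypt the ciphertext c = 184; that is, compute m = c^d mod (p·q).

m₁ = c^(d_p) mod p: c ≡ 14 (mod 17), and 14^13 mod 17 = 5.
m₂ = c^(d_q) mod q: c ≡ 2 (mod 13), and 2^5 mod 13 = 6.
h = q_inv·(m₁ − m₂) mod p = 4·(5 − 6) mod 17 = 13.
m = m₂ + h·q = 6 + 13·13 = 175.

175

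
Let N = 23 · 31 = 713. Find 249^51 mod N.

590

Mod 23: 249 ≡ 19; by Fermat, exponent reduces to 51 mod 22 = 7; 19^7 ≡ 15 (mod 23).
Mod 31: 249 ≡ 1; by Fermat, exponent reduces to 51 mod 30 = 21; 1^21 ≡ 1 (mod 31).
Combine by CRT: x ≡ 15 (mod 23), x ≡ 1 (mod 31) ⇒ x ≡ 590 (mod 713).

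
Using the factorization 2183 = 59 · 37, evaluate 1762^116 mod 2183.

1358

Mod 59: 1762 ≡ 51; since 58 | 116, by Fermat 51^116 ≡ 1 (mod 59).
Mod 37: 1762 ≡ 23; by Fermat, exponent reduces to 116 mod 36 = 8; 23^8 ≡ 26 (mod 37).
Combine by CRT: x ≡ 1 (mod 59), x ≡ 26 (mod 37) ⇒ x ≡ 1358 (mod 2183).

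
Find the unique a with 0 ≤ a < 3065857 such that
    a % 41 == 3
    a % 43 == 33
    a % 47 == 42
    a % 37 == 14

2388253

From a ≡ 3 (mod 41) write a = 3 + 41t. Substituting into a ≡ 33 (mod 43) gives 41t ≡ 30 (mod 43), and since 41⁻¹ ≡ 21 (mod 43), t ≡ 28. Hence a ≡ 3 + 41·28 = 1151 (mod 1763).
From a ≡ 1151 (mod 1763) write a = 1151 + 1763t. Substituting into a ≡ 42 (mod 47) gives 1763t ≡ 19 (mod 47), and since 24⁻¹ ≡ 2 (mod 47), t ≡ 38. Hence a ≡ 1151 + 1763·38 = 68145 (mod 82861).
From a ≡ 68145 (mod 82861) write a = 68145 + 82861t. Substituting into a ≡ 14 (mod 37) gives 82861t ≡ 23 (mod 37), and since 18⁻¹ ≡ 35 (mod 37), t ≡ 28. Hence a ≡ 68145 + 82861·28 = 2388253 (mod 3065857).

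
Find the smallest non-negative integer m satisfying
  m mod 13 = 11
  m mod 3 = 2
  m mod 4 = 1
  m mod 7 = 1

869

The moduli are pairwise coprime; N = 13·3·4·7 = 1092.
N/13 = 84; 84 ≡ 6 (mod 13); 6·11 ≡ 1, so inverse 11.
N/3 = 364; 364 ≡ 1 (mod 3), inverse 1.
N/4 = 273; 273 ≡ 1 (mod 4), inverse 1.
N/7 = 156; 156 ≡ 2 (mod 7); 2·4 ≡ 1, so inverse 4.
m ≡ 11·84·11 + 2·364·1 + 1·273·1 + 1·156·4 = 11789.
11789 mod 1092 = 869.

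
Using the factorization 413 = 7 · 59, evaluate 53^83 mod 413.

324

Mod 7: 53 ≡ 4; by Fermat, exponent reduces to 83 mod 6 = 5; 4^5 ≡ 2 (mod 7).
Mod 59: 53 ≡ 53; by Fermat, exponent reduces to 83 mod 58 = 25; 53^25 ≡ 29 (mod 59).
Combine by CRT: x ≡ 2 (mod 7), x ≡ 29 (mod 59) ⇒ x ≡ 324 (mod 413).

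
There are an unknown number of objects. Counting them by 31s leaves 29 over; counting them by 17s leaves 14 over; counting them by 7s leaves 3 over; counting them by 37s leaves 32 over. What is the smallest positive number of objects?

From N ≡ 29 (mod 31) write N = 29 + 31t. Substituting into N ≡ 14 (mod 17) gives 31t ≡ 2 (mod 17), and since 14⁻¹ ≡ 11 (mod 17), t ≡ 5. Hence N ≡ 29 + 31·5 = 184 (mod 527).
From N ≡ 184 (mod 527) write N = 184 + 527t. Substituting into N ≡ 3 (mod 7) gives 527t ≡ 1 (mod 7), and since 2⁻¹ ≡ 4 (mod 7), t ≡ 4. Hence N ≡ 184 + 527·4 = 2292 (mod 3689).
From N ≡ 2292 (mod 3689) write N = 2292 + 3689t. Substituting into N ≡ 32 (mod 37) gives 3689t ≡ 34 (mod 37), and since 26⁻¹ ≡ 10 (mod 37), t ≡ 7. Hence N ≡ 2292 + 3689·7 = 28115 (mod 136493).

28115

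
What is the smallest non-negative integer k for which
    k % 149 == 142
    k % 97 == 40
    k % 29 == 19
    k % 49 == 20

The moduli are pairwise coprime; N = 149·97·29·49 = 20537713.
N/149 = 137837; 137837 ≡ 12 (mod 149); 12·87 ≡ 1, so inverse 87.
N/97 = 211729; 211729 ≡ 75 (mod 97); 75·22 ≡ 1, so inverse 22.
N/29 = 708197; 708197 ≡ 17 (mod 29); 17·12 ≡ 1, so inverse 12.
N/49 = 419137; 419137 ≡ 40 (mod 49); 40·38 ≡ 1, so inverse 38.
k ≡ 142·137837·87 + 40·211729·22 + 19·708197·12 + 20·419137·38 = 2369172854.
2369172854 mod 20537713 = 7335859.

7335859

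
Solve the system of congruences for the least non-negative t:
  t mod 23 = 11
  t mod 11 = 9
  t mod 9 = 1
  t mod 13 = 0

The moduli are pairwise coprime; N = 23·11·9·13 = 29601.
N/23 = 1287; 1287 ≡ 22 (mod 23); 22·22 ≡ 1, so inverse 22.
N/11 = 2691; 2691 ≡ 7 (mod 11); 7·8 ≡ 1, so inverse 8.
N/9 = 3289; 3289 ≡ 4 (mod 9); 4·7 ≡ 1, so inverse 7.
N/13 = 2277; 2277 ≡ 2 (mod 13); 2·7 ≡ 1, so inverse 7.
t ≡ 11·1287·22 + 9·2691·8 + 1·3289·7 + 0·2277·7 = 528229.
528229 mod 29601 = 25012.

25012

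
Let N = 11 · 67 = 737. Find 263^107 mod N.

417

Mod 11: 263 ≡ 10; by Fermat, exponent reduces to 107 mod 10 = 7; 10^7 ≡ 10 (mod 11).
Mod 67: 263 ≡ 62; by Fermat, exponent reduces to 107 mod 66 = 41; 62^41 ≡ 15 (mod 67).
Combine by CRT: x ≡ 10 (mod 11), x ≡ 15 (mod 67) ⇒ x ≡ 417 (mod 737).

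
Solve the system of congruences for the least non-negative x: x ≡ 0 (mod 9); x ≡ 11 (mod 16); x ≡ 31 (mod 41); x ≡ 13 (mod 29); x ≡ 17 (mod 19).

2315547

The moduli are pairwise coprime; N = 9·16·41·29·19 = 3253104.
N/9 = 361456; 361456 ≡ 7 (mod 9); 7·4 ≡ 1, so inverse 4.
N/16 = 203319; 203319 ≡ 7 (mod 16); 7·7 ≡ 1, so inverse 7.
N/41 = 79344; 79344 ≡ 9 (mod 41); 9·32 ≡ 1, so inverse 32.
N/29 = 112176; 112176 ≡ 4 (mod 29); 4·22 ≡ 1, so inverse 22.
N/19 = 171216; 171216 ≡ 7 (mod 19); 7·11 ≡ 1, so inverse 11.
x ≡ 0·361456·4 + 11·203319·7 + 31·79344·32 + 13·112176·22 + 17·171216·11 = 158464539.
158464539 mod 3253104 = 2315547.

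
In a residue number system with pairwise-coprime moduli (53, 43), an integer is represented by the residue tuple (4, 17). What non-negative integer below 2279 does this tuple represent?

2124

From x ≡ 4 (mod 53) write x = 4 + 53t. Substituting into x ≡ 17 (mod 43) gives 53t ≡ 13 (mod 43), and since 10⁻¹ ≡ 13 (mod 43), t ≡ 40. Hence x ≡ 4 + 53·40 = 2124 (mod 2279).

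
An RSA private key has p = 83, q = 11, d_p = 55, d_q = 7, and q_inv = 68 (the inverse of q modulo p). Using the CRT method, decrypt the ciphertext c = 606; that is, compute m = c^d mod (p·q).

m₁ = c^(d_p) mod p: c ≡ 25 (mod 83), and 25^55 mod 83 = 30.
m₂ = c^(d_q) mod q: c ≡ 1 (mod 11), and 1^7 mod 11 = 1.
h = q_inv·(m₁ − m₂) mod p = 68·(30 − 1) mod 83 = 63.
m = m₂ + h·q = 1 + 63·11 = 694.

694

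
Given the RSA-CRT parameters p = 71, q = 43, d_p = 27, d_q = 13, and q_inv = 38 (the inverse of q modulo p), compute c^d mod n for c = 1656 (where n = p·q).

389

m₁ = c^(d_p) mod p: c ≡ 23 (mod 71), and 23^27 mod 71 = 34.
m₂ = c^(d_q) mod q: c ≡ 22 (mod 43), and 22^13 mod 43 = 2.
h = q_inv·(m₁ − m₂) mod p = 38·(34 − 2) mod 71 = 9.
m = m₂ + h·q = 2 + 9·43 = 389.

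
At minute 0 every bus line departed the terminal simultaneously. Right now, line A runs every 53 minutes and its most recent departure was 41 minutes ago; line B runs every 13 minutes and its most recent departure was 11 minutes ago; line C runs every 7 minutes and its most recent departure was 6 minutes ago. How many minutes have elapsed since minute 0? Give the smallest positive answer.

The moduli are pairwise coprime; N = 53·13·7 = 4823.
N/53 = 91; 91 ≡ 38 (mod 53); 38·7 ≡ 1, so inverse 7.
N/13 = 371; 371 ≡ 7 (mod 13); 7·2 ≡ 1, so inverse 2.
N/7 = 689; 689 ≡ 3 (mod 7); 3·5 ≡ 1, so inverse 5.
t ≡ 41·91·7 + 11·371·2 + 6·689·5 = 54949.
54949 mod 4823 = 1896.

1896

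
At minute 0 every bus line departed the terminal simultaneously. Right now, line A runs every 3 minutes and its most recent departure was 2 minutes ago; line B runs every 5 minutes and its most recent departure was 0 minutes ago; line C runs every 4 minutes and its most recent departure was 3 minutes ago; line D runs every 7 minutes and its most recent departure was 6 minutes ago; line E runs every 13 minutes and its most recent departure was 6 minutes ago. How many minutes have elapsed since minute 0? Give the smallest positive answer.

5375

From t ≡ 2 (mod 3) write t = 2 + 3s. Substituting into t ≡ 0 (mod 5) gives 3s ≡ 3 (mod 5), and since 3⁻¹ ≡ 2 (mod 5), s ≡ 1. Hence t ≡ 2 + 3·1 = 5 (mod 15).
From t ≡ 5 (mod 15) write t = 5 + 15s. Substituting into t ≡ 3 (mod 4) gives 15s ≡ 2 (mod 4), and since 3⁻¹ ≡ 3 (mod 4), s ≡ 2. Hence t ≡ 5 + 15·2 = 35 (mod 60).
From t ≡ 35 (mod 60) write t = 35 + 60s. Substituting into t ≡ 6 (mod 7) gives 60s ≡ 6 (mod 7), and since 4⁻¹ ≡ 2 (mod 7), s ≡ 5. Hence t ≡ 35 + 60·5 = 335 (mod 420).
From t ≡ 335 (mod 420) write t = 335 + 420s. Substituting into t ≡ 6 (mod 13) gives 420s ≡ 9 (mod 13), and since 4⁻¹ ≡ 10 (mod 13), s ≡ 12. Hence t ≡ 335 + 420·12 = 5375 (mod 5460).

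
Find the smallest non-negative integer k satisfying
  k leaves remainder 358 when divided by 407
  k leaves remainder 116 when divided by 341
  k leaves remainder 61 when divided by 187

45128

gcd(407, 341) = 11 and 11 | (116 − 358), so the pair is consistent; merging gives k ≡ 7277 (mod 12617), where 12617 = lcm(407, 341).
gcd(12617, 187) = 11 and 11 | (61 − 7277), so the pair is consistent; merging gives k ≡ 45128 (mod 214489), where 214489 = lcm(12617, 187).
The solution is unique modulo lcm(407, 341, 187) = 214489.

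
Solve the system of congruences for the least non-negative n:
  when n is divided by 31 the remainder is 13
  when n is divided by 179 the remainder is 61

Combine the congruences pairwise.
From n ≡ 13 (mod 31) write n = 13 + 31t. Substituting into n ≡ 61 (mod 179) gives 31t ≡ 48 (mod 179), and since 31⁻¹ ≡ 52 (mod 179), t ≡ 169. Hence n ≡ 13 + 31·169 = 5252 (mod 5549).

5252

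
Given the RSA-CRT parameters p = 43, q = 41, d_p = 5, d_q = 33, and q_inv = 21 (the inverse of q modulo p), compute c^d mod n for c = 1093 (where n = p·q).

191

m₁ = c^(d_p) mod p: c ≡ 18 (mod 43), and 18^5 mod 43 = 19.
m₂ = c^(d_q) mod q: c ≡ 27 (mod 41), and 27^33 mod 41 = 27.
h = q_inv·(m₁ − m₂) mod p = 21·(19 − 27) mod 43 = 4.
m = m₂ + h·q = 27 + 4·41 = 191.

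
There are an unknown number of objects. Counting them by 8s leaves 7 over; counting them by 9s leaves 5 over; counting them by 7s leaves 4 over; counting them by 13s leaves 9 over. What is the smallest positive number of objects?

The moduli are pairwise coprime; M = 8·9·7·13 = 6552.
M/8 = 819; 819 ≡ 3 (mod 8); 3·3 ≡ 1, so inverse 3.
M/9 = 728; 728 ≡ 8 (mod 9); 8·8 ≡ 1, so inverse 8.
M/7 = 936; 936 ≡ 5 (mod 7); 5·3 ≡ 1, so inverse 3.
M/13 = 504; 504 ≡ 10 (mod 13); 10·4 ≡ 1, so inverse 4.
N ≡ 7·819·3 + 5·728·8 + 4·936·3 + 9·504·4 = 75695.
75695 mod 6552 = 3623.

3623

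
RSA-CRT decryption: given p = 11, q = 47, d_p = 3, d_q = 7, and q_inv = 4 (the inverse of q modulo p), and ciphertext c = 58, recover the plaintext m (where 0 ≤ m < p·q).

313

m₁ = c^(d_p) mod p: c ≡ 3 (mod 11), and 3^3 mod 11 = 5.
m₂ = c^(d_q) mod q: c ≡ 11 (mod 47), and 11^7 mod 47 = 31.
h = q_inv·(m₁ − m₂) mod p = 4·(5 − 31) mod 11 = 6.
m = m₂ + h·q = 31 + 6·47 = 313.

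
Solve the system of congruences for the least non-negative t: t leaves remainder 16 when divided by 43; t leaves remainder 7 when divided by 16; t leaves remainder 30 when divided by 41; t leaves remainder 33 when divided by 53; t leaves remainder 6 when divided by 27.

33282231

The moduli are pairwise coprime; N = 43·16·41·53·27 = 40365648.
N/43 = 938736; 938736 ≡ 3 (mod 43); 3·29 ≡ 1, so inverse 29.
N/16 = 2522853; 2522853 ≡ 5 (mod 16); 5·13 ≡ 1, so inverse 13.
N/41 = 984528; 984528 ≡ 36 (mod 41); 36·8 ≡ 1, so inverse 8.
N/53 = 761616; 761616 ≡ 6 (mod 53); 6·9 ≡ 1, so inverse 9.
N/27 = 1495024; 1495024 ≡ 7 (mod 27); 7·4 ≡ 1, so inverse 4.
t ≡ 16·938736·29 + 7·2522853·13 + 30·984528·8 + 33·761616·9 + 6·1495024·4 = 1163520375.
1163520375 mod 40365648 = 33282231.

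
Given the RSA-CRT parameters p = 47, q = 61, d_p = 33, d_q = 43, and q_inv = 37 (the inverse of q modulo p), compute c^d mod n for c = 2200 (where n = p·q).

m₁ = c^(d_p) mod p: c ≡ 38 (mod 47), and 38^33 mod 47 = 40.
m₂ = c^(d_q) mod q: c ≡ 4 (mod 61), and 4^43 mod 61 = 19.
h = q_inv·(m₁ − m₂) mod p = 37·(40 − 19) mod 47 = 25.
m = m₂ + h·q = 19 + 25·61 = 1544.

1544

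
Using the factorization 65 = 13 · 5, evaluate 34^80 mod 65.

1

Mod 13: 34 ≡ 8; by Fermat, exponent reduces to 80 mod 12 = 8; 8^8 ≡ 1 (mod 13).
Mod 5: 34 ≡ 4; since 4 | 80, by Fermat 4^80 ≡ 1 (mod 5).
Combine by CRT: x ≡ 1 (mod 13), x ≡ 1 (mod 5) ⇒ x ≡ 1 (mod 65).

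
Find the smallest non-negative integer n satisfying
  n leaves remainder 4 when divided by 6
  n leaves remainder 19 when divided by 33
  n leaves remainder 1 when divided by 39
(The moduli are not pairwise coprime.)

118

gcd(6, 33) = 3 and 3 | (19 − 4), so the pair is consistent; merging gives n ≡ 52 (mod 66), where 66 = lcm(6, 33).
gcd(66, 39) = 3 and 3 | (1 − 52), so the pair is consistent; merging gives n ≡ 118 (mod 858), where 858 = lcm(66, 39).
The solution is unique modulo lcm(6, 33, 39) = 858.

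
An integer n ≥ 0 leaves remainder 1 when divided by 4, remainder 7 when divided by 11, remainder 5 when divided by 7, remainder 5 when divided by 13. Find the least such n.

The moduli are pairwise coprime; M = 4·11·7·13 = 4004.
M/4 = 1001; 1001 ≡ 1 (mod 4), inverse 1.
M/11 = 364; 364 ≡ 1 (mod 11), inverse 1.
M/7 = 572; 572 ≡ 5 (mod 7); 5·3 ≡ 1, so inverse 3.
M/13 = 308; 308 ≡ 9 (mod 13); 9·3 ≡ 1, so inverse 3.
n ≡ 1·1001·1 + 7·364·1 + 5·572·3 + 5·308·3 = 16749.
16749 mod 4004 = 733.

733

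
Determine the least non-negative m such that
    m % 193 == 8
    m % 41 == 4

From m ≡ 8 (mod 193) write m = 8 + 193t. Substituting into m ≡ 4 (mod 41) gives 193t ≡ 37 (mod 41), and since 29⁻¹ ≡ 17 (mod 41), t ≡ 14. Hence m ≡ 8 + 193·14 = 2710 (mod 7913).

2710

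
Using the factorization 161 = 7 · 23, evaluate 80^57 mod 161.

Mod 7: 80 ≡ 3; by Fermat, exponent reduces to 57 mod 6 = 3; 3^3 ≡ 6 (mod 7).
Mod 23: 80 ≡ 11; by Fermat, exponent reduces to 57 mod 22 = 13; 11^13 ≡ 17 (mod 23).
Combine by CRT: x ≡ 6 (mod 7), x ≡ 17 (mod 23) ⇒ x ≡ 132 (mod 161).

132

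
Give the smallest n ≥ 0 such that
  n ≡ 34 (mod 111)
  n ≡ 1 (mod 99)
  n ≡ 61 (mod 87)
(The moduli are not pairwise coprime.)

46432

gcd(111, 99) = 3 and 3 | (1 − 34), so the pair is consistent; merging gives n ≡ 2476 (mod 3663), where 3663 = lcm(111, 99).
gcd(3663, 87) = 3 and 3 | (61 − 2476), so the pair is consistent; merging gives n ≡ 46432 (mod 106227), where 106227 = lcm(3663, 87).
The solution is unique modulo lcm(111, 99, 87) = 106227.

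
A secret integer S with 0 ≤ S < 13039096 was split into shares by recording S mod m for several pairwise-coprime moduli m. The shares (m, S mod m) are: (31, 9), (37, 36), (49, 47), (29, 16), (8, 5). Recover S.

9431077

The moduli are pairwise coprime; N = 31·37·49·29·8 = 13039096.
N/31 = 420616; 420616 ≡ 8 (mod 31); 8·4 ≡ 1, so inverse 4.
N/37 = 352408; 352408 ≡ 20 (mod 37); 20·13 ≡ 1, so inverse 13.
N/49 = 266104; 266104 ≡ 34 (mod 49); 34·13 ≡ 1, so inverse 13.
N/29 = 449624; 449624 ≡ 8 (mod 29); 8·11 ≡ 1, so inverse 11.
N/8 = 1629887; 1629887 ≡ 7 (mod 8); 7·7 ≡ 1, so inverse 7.
S ≡ 9·420616·4 + 36·352408·13 + 47·266104·13 + 16·449624·11 + 5·1629887·7 = 478838533.
478838533 mod 13039096 = 9431077.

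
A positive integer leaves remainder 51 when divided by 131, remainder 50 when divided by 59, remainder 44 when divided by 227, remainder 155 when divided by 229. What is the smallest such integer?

The moduli are pairwise coprime; N = 131·59·227·229 = 401776607.
N/131 = 3066997; 3066997 ≡ 25 (mod 131); 25·21 ≡ 1, so inverse 21.
N/59 = 6809773; 6809773 ≡ 52 (mod 59); 52·42 ≡ 1, so inverse 42.
N/227 = 1769941; 1769941 ≡ 22 (mod 227); 22·31 ≡ 1, so inverse 31.
N/229 = 1754483; 1754483 ≡ 114 (mod 229); 114·227 ≡ 1, so inverse 227.
m ≡ 51·3066997·21 + 50·6809773·42 + 44·1769941·31 + 155·1754483·227 = 81730960966.
81730960966 mod 401776607 = 170309745.

170309745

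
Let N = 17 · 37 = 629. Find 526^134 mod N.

Mod 17: 526 ≡ 16; by Fermat, exponent reduces to 134 mod 16 = 6; 16^6 ≡ 1 (mod 17).
Mod 37: 526 ≡ 8; by Fermat, exponent reduces to 134 mod 36 = 26; 8^26 ≡ 27 (mod 37).
Combine by CRT: x ≡ 1 (mod 17), x ≡ 27 (mod 37) ⇒ x ≡ 545 (mod 629).

545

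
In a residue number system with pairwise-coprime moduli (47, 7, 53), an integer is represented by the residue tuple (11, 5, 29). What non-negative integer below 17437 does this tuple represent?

From x ≡ 11 (mod 47) write x = 11 + 47t. Substituting into x ≡ 5 (mod 7) gives 47t ≡ 1 (mod 7), and since 5⁻¹ ≡ 3 (mod 7), t ≡ 3. Hence x ≡ 11 + 47·3 = 152 (mod 329).
From x ≡ 152 (mod 329) write x = 152 + 329t. Substituting into x ≡ 29 (mod 53) gives 329t ≡ 36 (mod 53), and since 11⁻¹ ≡ 29 (mod 53), t ≡ 37. Hence x ≡ 152 + 329·37 = 12325 (mod 17437).

12325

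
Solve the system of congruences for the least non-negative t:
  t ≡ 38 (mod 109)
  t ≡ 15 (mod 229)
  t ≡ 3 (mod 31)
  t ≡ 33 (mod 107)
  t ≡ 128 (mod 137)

The moduli are pairwise coprime; N = 109·229·31·107·137 = 11343002269.
N/109 = 104064241; 104064241 ≡ 88 (mod 109); 88·83 ≡ 1, so inverse 83.
N/229 = 49532761; 49532761 ≡ 61 (mod 229); 61·214 ≡ 1, so inverse 214.
N/31 = 365903299; 365903299 ≡ 7 (mod 31); 7·9 ≡ 1, so inverse 9.
N/107 = 106009367; 106009367 ≡ 80 (mod 107); 80·103 ≡ 1, so inverse 103.
N/137 = 82795637; 82795637 ≡ 98 (mod 137); 98·7 ≡ 1, so inverse 7.
t ≡ 38·104064241·83 + 15·49532761·214 + 3·365903299·9 + 33·106009367·103 + 128·82795637·7 = 931608897182.
931608897182 mod 11343002269 = 1482711124.

1482711124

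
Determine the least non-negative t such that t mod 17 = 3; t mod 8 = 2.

122

From t ≡ 3 (mod 17) write t = 3 + 17s. Substituting into t ≡ 2 (mod 8) gives 17s ≡ 7 (mod 8), and since 1⁻¹ ≡ 1 (mod 8), s ≡ 7. Hence t ≡ 3 + 17·7 = 122 (mod 136).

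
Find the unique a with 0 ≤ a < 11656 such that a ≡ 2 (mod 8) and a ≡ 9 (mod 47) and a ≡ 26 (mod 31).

5978

From a ≡ 2 (mod 8) write a = 2 + 8t. Substituting into a ≡ 9 (mod 47) gives 8t ≡ 7 (mod 47), and since 8⁻¹ ≡ 6 (mod 47), t ≡ 42. Hence a ≡ 2 + 8·42 = 338 (mod 376).
From a ≡ 338 (mod 376) write a = 338 + 376t. Substituting into a ≡ 26 (mod 31) gives 376t ≡ 29 (mod 31), and since 4⁻¹ ≡ 8 (mod 31), t ≡ 15. Hence a ≡ 338 + 376·15 = 5978 (mod 11656).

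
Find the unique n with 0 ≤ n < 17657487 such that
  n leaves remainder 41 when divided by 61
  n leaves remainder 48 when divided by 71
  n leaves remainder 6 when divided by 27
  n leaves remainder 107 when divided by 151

The moduli are pairwise coprime; M = 61·71·27·151 = 17657487.
M/61 = 289467; 289467 ≡ 22 (mod 61); 22·25 ≡ 1, so inverse 25.
M/71 = 248697; 248697 ≡ 55 (mod 71); 55·31 ≡ 1, so inverse 31.
M/27 = 653981; 653981 ≡ 14 (mod 27); 14·2 ≡ 1, so inverse 2.
M/151 = 116937; 116937 ≡ 63 (mod 151); 63·12 ≡ 1, so inverse 12.
n ≡ 41·289467·25 + 48·248697·31 + 6·653981·2 + 107·116937·12 = 824759691.
824759691 mod 17657487 = 12515289.

12515289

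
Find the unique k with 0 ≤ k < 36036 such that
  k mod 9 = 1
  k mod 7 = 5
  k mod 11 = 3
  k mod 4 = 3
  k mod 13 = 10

17911

The moduli are pairwise coprime; N = 9·7·11·4·13 = 36036.
N/9 = 4004; 4004 ≡ 8 (mod 9); 8·8 ≡ 1, so inverse 8.
N/7 = 5148; 5148 ≡ 3 (mod 7); 3·5 ≡ 1, so inverse 5.
N/11 = 3276; 3276 ≡ 9 (mod 11); 9·5 ≡ 1, so inverse 5.
N/4 = 9009; 9009 ≡ 1 (mod 4), inverse 1.
N/13 = 2772; 2772 ≡ 3 (mod 13); 3·9 ≡ 1, so inverse 9.
k ≡ 1·4004·8 + 5·5148·5 + 3·3276·5 + 3·9009·1 + 10·2772·9 = 486379.
486379 mod 36036 = 17911.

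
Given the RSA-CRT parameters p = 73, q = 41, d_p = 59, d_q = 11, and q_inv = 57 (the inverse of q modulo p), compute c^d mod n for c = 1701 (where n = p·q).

2399

m₁ = c^(d_p) mod p: c ≡ 22 (mod 73), and 22^59 mod 73 = 63.
m₂ = c^(d_q) mod q: c ≡ 20 (mod 41), and 20^11 mod 41 = 21.
h = q_inv·(m₁ − m₂) mod p = 57·(63 − 21) mod 73 = 58.
m = m₂ + h·q = 21 + 58·41 = 2399.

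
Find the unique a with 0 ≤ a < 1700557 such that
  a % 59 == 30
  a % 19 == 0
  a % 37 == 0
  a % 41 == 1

From a ≡ 30 (mod 59) write a = 30 + 59t. Substituting into a ≡ 0 (mod 19) gives 59t ≡ 8 (mod 19), and since 2⁻¹ ≡ 10 (mod 19), t ≡ 4. Hence a ≡ 30 + 59·4 = 266 (mod 1121).
From a ≡ 266 (mod 1121) write a = 266 + 1121t. Substituting into a ≡ 0 (mod 37) gives 1121t ≡ 30 (mod 37), and since 11⁻¹ ≡ 27 (mod 37), t ≡ 33. Hence a ≡ 266 + 1121·33 = 37259 (mod 41477).
From a ≡ 37259 (mod 41477) write a = 37259 + 41477t. Substituting into a ≡ 1 (mod 41) gives 41477t ≡ 11 (mod 41), and since 26⁻¹ ≡ 30 (mod 41), t ≡ 2. Hence a ≡ 37259 + 41477·2 = 120213 (mod 1700557).

120213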